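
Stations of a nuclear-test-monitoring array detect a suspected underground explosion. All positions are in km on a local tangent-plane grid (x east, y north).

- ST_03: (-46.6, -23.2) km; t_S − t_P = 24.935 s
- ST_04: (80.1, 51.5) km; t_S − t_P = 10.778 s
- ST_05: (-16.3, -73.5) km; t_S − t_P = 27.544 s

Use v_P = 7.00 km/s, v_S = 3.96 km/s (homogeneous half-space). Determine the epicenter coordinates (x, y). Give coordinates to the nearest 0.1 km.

104.5 km east, 146.7 km north

Distance from S−P lag: d = Δt · v_P v_S / (v_P − v_S) = Δt · (7.00·3.96)/(7.00−3.96) ≈ 9.1184·Δt.
So d_ST_03 = 227.37, d_ST_04 = 98.28, d_ST_05 = 251.16 km.
Circle about each station: (x + 46.6)² + (y + 23.2)² = 227.37²; (x − 80.1)² + (y − 51.5)² = 98.28²; (x + 16.3)² + (y + 73.5)² = 251.16².
Subtracting pairs of circle equations eliminates x²+y² and gives linear equations (the radical axes):
253.4 x + 149.4 y = 48396.62
60.6 x − 100.6 y = -8426.09
Solving the 2×2 system: x ≈ 104.5, y ≈ 146.7 km.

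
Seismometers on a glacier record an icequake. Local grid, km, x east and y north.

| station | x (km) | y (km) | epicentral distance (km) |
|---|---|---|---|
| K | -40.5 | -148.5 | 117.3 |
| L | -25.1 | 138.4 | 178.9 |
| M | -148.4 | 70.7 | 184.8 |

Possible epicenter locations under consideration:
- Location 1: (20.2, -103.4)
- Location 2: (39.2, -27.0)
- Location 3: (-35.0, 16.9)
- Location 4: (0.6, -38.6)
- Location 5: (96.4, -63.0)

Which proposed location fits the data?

Location 4

For each candidate, compare |candidate − station| to the reported distance:
Location 1: residuals K 41.7, L 67.1, M 57.6 → max 67.1 km
Location 2: residuals K 28.0, L 1.4, M 26.7 → max 28.0 km
Location 3: residuals K 48.2, L 57.0, M 59.3 → max 59.3 km
Location 4: residuals K 0.0, L 0.0, M 0.0 → max 0.0 km
Location 5: residuals K 44.1, L 56.3, M 94.1 → max 94.1 km
Only Location 4 has all residuals ≈ 0.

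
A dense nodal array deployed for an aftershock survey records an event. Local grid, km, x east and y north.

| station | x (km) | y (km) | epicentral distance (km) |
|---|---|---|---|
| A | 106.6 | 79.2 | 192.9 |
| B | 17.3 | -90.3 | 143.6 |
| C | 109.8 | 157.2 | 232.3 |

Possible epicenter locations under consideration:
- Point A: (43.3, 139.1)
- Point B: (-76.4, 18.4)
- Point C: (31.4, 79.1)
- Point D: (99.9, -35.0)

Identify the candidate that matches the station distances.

For each candidate, compare |candidate − station| to the reported distance:
Point A: residuals A 105.8, B 87.3, C 163.4 → max 163.4 km
Point B: residuals A 0.1, B 0.1, C 0.1 → max 0.1 km
Point C: residuals A 117.7, B 26.4, C 121.6 → max 121.6 km
Point D: residuals A 78.5, B 44.2, C 39.8 → max 78.5 km
Only Point B has all residuals ≈ 0.

Point B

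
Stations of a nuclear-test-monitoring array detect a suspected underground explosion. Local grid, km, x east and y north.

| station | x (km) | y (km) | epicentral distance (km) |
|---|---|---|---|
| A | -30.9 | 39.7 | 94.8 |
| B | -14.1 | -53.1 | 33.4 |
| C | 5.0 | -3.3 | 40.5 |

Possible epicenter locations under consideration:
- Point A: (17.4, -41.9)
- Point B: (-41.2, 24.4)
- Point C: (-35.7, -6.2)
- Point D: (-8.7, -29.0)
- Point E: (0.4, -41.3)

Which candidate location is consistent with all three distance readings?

Point A

For each candidate, compare |candidate − station| to the reported distance:
Point A: residuals A 0.0, B 0.0, C 0.0 → max 0.0 km
Point B: residuals A 76.4, B 48.7, C 13.4 → max 76.4 km
Point C: residuals A 48.6, B 18.2, C 0.3 → max 48.6 km
Point D: residuals A 22.6, B 8.7, C 11.4 → max 22.6 km
Point E: residuals A 8.0, B 14.7, C 2.2 → max 14.7 km
Only Point A has all residuals ≈ 0.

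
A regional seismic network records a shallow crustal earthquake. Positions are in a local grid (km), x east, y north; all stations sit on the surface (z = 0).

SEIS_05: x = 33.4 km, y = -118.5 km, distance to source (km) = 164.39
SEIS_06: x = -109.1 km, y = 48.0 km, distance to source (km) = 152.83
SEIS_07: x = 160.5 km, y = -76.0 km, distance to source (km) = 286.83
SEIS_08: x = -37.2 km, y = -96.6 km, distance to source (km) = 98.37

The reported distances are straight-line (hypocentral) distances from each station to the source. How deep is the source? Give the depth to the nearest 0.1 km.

Each station gives a sphere (x−x_i)² + (y−y_i)² + z² = d_i² (stations at z=0).
Subtracting the SEIS_05 sphere from SEIS_06 and SEIS_07: z² cancels, leaving linear equations in x and y:
-285.0 x + 333.0 y = 2716.06
254.2 x + 85.0 y = -38868.94
Solving: x ≈ -121.005, y ≈ -95.406 km (keep extra digits for the depth step; rounded: -121.0, -95.4).
Then from the SEIS_05 sphere: z² = 164.39² − (x − 33.4)² − (y + 118.5)² with x = -121.005, y = -95.406, so z ≈ 51.477 ≈ 51.5 km.
Check against SEIS_08 (with the unrounded solution): distance 98.36 ≈ 98.37 km. ✓

depth ≈ 51.5 km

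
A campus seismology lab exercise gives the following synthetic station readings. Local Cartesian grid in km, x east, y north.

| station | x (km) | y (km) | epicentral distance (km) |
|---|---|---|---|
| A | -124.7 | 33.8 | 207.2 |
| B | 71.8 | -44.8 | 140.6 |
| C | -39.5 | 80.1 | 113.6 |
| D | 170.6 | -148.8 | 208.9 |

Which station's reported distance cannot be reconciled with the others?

D

Solve using three stations at a time. Using A, B, C (subtract circle equations pairwise → linear system) gives (x, y) ≈ (73.0, 95.8).
Distances from that point to each station vs reported:
  A: calculated 207.2 vs reported 207.2 → residual 0.0 km
  B: calculated 140.6 vs reported 140.6 → residual 0.0 km
  C: calculated 113.6 vs reported 113.6 → residual 0.0 km
  D: calculated 263.3 vs reported 208.9 → residual 54.4 km
A, B, C are mutually consistent (residuals ≈ 0); D is off by 54.4 km.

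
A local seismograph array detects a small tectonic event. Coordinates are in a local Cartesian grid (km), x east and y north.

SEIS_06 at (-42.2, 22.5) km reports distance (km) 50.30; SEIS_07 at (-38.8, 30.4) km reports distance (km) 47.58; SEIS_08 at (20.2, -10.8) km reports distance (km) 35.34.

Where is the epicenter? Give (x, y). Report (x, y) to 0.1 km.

(8.1, 22.4)

Circle about each station: (x + 42.2)² + (y − 22.5)² = 50.30²; (x + 38.8)² + (y − 30.4)² = 47.58²; (x − 20.2)² + (y + 10.8)² = 35.34².
Subtracting the SEIS_06 equation from the SEIS_07 and SEIS_08 equations removes the quadratic terms:
6.8 x + 15.8 y = 408.74
124.8 x − 66.6 y = -481.24
Solving the 2×2 system: x ≈ 8.1, y ≈ 22.4 km.
Check against SEIS_06 (with the unrounded x, y): √((x + 42.2)²+(y − 22.5)²) = 50.29 ≈ 50.30 km. ✓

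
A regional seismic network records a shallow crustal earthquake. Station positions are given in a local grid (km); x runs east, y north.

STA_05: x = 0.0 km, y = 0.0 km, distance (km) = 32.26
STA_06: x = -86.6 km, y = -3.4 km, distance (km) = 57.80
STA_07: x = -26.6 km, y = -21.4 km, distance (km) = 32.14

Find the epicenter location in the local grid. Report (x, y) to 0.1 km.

Circle about each station: x² + y² = 32.26²; (x + 86.6)² + (y + 3.4)² = 57.80²; (x + 26.6)² + (y + 21.4)² = 32.14².
Subtracting pairs of circle equations eliminates x²+y² and gives linear equations (the radical axes):
-173.2 x − 6.8 y = 5210.99
-53.2 x − 42.8 y = 1173.25
Solving the 2×2 system: x ≈ -30.5, y ≈ 10.5 km.

(-30.5, 10.5)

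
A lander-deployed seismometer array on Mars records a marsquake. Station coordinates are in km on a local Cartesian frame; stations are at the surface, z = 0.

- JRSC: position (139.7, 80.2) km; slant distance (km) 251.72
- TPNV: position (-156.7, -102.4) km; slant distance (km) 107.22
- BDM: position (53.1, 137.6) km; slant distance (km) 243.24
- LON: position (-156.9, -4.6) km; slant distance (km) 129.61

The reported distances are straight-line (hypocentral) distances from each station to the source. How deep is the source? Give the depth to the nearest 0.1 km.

depth ≈ 17.9 km

Each station gives a sphere (x−x_i)² + (y−y_i)² + z² = d_i² (stations at z=0).
Subtracting the JRSC sphere from TPNV and BDM: z² cancels, leaving linear equations in x and y:
-592.8 x − 365.2 y = 60959.35
-173.2 x + 114.8 y = 2.50
Solving: x ≈ -53.303, y ≈ -80.397 km (keep extra digits for the depth step; rounded: -53.3, -80.4).
Then from the JRSC sphere: z² = 251.72² − (x − 139.7)² − (y − 80.2)² with x = -53.303, y = -80.397, so z ≈ 17.928 ≈ 17.9 km.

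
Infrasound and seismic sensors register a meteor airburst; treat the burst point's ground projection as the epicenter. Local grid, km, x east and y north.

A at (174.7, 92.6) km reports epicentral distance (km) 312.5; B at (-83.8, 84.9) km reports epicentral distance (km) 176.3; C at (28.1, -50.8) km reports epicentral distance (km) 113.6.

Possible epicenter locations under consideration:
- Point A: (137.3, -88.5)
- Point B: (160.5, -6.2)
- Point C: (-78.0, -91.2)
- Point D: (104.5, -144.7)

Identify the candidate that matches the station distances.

For each candidate, compare |candidate − station| to the reported distance:
Point A: residuals A 127.6, B 104.7, C 1.9 → max 127.6 km
Point B: residuals A 212.7, B 84.4, C 26.1 → max 212.7 km
Point C: residuals A 0.0, B 0.1, C 0.1 → max 0.1 km
Point D: residuals A 65.0, B 120.6, C 7.5 → max 120.6 km
Only Point C has all residuals ≈ 0.

Point C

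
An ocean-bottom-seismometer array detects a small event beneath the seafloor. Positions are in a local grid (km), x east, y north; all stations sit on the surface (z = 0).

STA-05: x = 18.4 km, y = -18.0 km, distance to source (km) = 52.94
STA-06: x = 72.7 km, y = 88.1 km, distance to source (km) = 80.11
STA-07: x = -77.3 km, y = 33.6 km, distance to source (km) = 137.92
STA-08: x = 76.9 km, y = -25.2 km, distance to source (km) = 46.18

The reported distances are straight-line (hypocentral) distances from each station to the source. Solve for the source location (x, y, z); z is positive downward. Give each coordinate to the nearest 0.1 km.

Each station gives a sphere (x−x_i)² + (y−y_i)² + z² = d_i² (stations at z=0).
Subtracting the STA-05 sphere from STA-06 and STA-07: z² cancels, leaving linear equations in x and y:
108.6 x + 212.2 y = 8769.37
-191.4 x + 103.2 y = -9777.59
Solving: x ≈ 57.500, y ≈ 11.898 km (keep extra digits for the depth step; rounded: 57.5, 11.9).
Then from the STA-05 sphere: z² = 52.94² − (x − 18.4)² − (y + 18.0)² with x = 57.500, y = 11.898, so z ≈ 19.492 ≈ 19.5 km.
Check against STA-08 (with the unrounded solution): distance 46.18 ≈ 46.18 km. ✓

(57.5, 11.9, 19.5)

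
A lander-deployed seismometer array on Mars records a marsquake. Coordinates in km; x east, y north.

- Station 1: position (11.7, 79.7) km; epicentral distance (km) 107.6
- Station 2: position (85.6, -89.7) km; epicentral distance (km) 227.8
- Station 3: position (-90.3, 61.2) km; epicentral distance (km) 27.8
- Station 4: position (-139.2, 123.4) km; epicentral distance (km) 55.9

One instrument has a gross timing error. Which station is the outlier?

Solve using three stations at a time. Using Station 1, Station 3, Station 4 (subtract circle equations pairwise → linear system) gives (x, y) ≈ (-95.5, 88.5).
Distances from that point to each station vs reported:
  Station 1: calculated 107.6 vs reported 107.6 → residual 0.0 km
  Station 2: calculated 254.1 vs reported 227.8 → residual 26.3 km
  Station 3: calculated 27.8 vs reported 27.8 → residual 0.0 km
  Station 4: calculated 55.9 vs reported 55.9 → residual 0.0 km
Station 1, Station 3, Station 4 are mutually consistent (residuals ≈ 0); Station 2 is off by 26.3 km.

Station 2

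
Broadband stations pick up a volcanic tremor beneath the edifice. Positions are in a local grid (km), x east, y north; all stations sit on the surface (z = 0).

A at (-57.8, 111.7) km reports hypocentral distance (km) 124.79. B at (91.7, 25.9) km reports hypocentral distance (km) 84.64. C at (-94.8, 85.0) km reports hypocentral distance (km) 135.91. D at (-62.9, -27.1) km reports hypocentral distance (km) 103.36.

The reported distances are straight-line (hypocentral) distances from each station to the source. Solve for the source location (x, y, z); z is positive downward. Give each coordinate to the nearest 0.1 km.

Each station gives a sphere (x−x_i)² + (y−y_i)² + z² = d_i² (stations at z=0).
Subtracting the A sphere from B and C: z² cancels, leaving linear equations in x and y:
299.0 x − 171.6 y = 1670.58
-74.0 x − 53.4 y = -2504.67
Solving: x ≈ 18.106, y ≈ 21.813 km (keep extra digits for the depth step; rounded: 18.1, 21.8).
Then from the A sphere: z² = 124.79² − (x + 57.8)² − (y − 111.7)² with x = 18.106, y = 21.813, so z ≈ 41.607 ≈ 41.6 km.

x ≈ 18.1 km, y ≈ 21.8 km, depth ≈ 41.6 km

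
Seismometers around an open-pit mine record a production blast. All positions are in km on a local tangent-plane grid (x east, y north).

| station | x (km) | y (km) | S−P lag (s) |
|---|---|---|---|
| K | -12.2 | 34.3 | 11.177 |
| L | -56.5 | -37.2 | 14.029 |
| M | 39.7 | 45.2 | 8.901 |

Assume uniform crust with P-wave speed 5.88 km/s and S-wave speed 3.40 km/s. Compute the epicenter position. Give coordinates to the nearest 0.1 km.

Distance from S−P lag: d = Δt · v_P v_S / (v_P − v_S) = Δt · (5.88·3.40)/(5.88−3.40) ≈ 8.0613·Δt.
So d_K = 90.10, d_L = 113.09, d_M = 71.75 km.
Circle about each station: (x + 12.2)² + (y − 34.3)² = 90.10²; (x + 56.5)² + (y + 37.2)² = 113.09²; (x − 39.7)² + (y − 45.2)² = 71.75².
Subtracting the K equation from the L and M equations removes the quadratic terms:
-88.6 x − 143.0 y = -1420.58
103.8 x + 21.8 y = 5263.75
Solving the 2×2 system: x ≈ 55.9, y ≈ -24.7 km.
Check against K (with the unrounded x, y): √((x + 12.2)²+(y − 34.3)²) = 90.10 ≈ 90.10 km. ✓

(55.9, -24.7)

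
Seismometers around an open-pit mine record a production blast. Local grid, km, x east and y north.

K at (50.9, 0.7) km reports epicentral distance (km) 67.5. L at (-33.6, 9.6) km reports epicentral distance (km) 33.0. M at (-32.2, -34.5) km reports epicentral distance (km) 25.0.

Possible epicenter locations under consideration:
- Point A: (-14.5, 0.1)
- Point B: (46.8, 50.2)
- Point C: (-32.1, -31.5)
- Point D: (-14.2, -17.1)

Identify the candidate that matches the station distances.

For each candidate, compare |candidate − station| to the reported distance:
Point A: residuals K 2.1, L 11.7, M 13.9 → max 13.9 km
Point B: residuals K 17.8, L 57.1, M 90.8 → max 90.8 km
Point C: residuals K 21.5, L 8.1, M 22.0 → max 22.0 km
Point D: residuals K 0.0, L 0.0, M 0.0 → max 0.0 km
Only Point D has all residuals ≈ 0.

Point D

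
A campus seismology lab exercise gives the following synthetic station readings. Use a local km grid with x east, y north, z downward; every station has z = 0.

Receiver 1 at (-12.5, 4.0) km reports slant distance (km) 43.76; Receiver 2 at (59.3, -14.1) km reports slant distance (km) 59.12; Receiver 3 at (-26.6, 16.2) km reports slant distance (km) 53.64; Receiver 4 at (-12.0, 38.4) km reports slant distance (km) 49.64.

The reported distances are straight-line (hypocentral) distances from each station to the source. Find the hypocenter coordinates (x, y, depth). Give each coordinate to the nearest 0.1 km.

x ≈ 16.9 km, y ≈ 12.8 km, depth ≈ 31.2 km

Each station gives a sphere (x−x_i)² + (y−y_i)² + z² = d_i² (stations at z=0).
Subtracting the Receiver 1 sphere from Receiver 2 and Receiver 3: z² cancels, leaving linear equations in x and y:
143.6 x − 36.2 y = 1962.81
-28.2 x + 24.4 y = -164.56
Solving: x ≈ 16.889, y ≈ 12.775 km (keep extra digits for the depth step; rounded: 16.9, 12.8).
Then from the Receiver 1 sphere: z² = 43.76² − (x + 12.5)² − (y − 4.0)² with x = 16.889, y = 12.775, so z ≈ 31.213 ≈ 31.2 km.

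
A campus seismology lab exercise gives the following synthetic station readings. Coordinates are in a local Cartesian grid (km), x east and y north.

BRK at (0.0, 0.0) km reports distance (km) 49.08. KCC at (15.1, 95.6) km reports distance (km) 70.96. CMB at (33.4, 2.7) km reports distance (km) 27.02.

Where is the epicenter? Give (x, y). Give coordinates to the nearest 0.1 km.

(39.6, 29.0)

Circle about each station: x² + y² = 49.08²; (x − 15.1)² + (y − 95.6)² = 70.96²; (x − 33.4)² + (y − 2.7)² = 27.02².
Subtracting the BRK equation from the KCC and CMB equations removes the quadratic terms:
30.2 x + 191.2 y = 6740.89
66.8 x + 5.4 y = 2801.62
Solving the 2×2 system: x ≈ 39.6, y ≈ 29.0 km.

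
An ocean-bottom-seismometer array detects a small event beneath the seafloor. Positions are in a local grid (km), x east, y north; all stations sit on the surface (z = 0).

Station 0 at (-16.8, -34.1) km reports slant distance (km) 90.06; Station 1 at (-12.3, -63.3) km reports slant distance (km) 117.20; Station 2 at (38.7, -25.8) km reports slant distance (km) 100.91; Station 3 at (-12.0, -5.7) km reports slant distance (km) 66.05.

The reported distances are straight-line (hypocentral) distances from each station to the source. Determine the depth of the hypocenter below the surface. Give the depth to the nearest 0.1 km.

39.3 km

Each station gives a sphere (x−x_i)² + (y−y_i)² + z² = d_i² (stations at z=0).
Subtracting the Station 0 sphere from Station 1 and Station 2: z² cancels, leaving linear equations in x and y:
9.0 x − 58.4 y = -2911.91
111.0 x + 16.6 y = -1353.74
Solving: x ≈ -19.210, y ≈ 46.901 km (keep extra digits for the depth step; rounded: -19.2, 46.9).
Then from the Station 0 sphere: z² = 90.06² − (x + 16.8)² − (y + 34.1)² with x = -19.210, y = 46.901, so z ≈ 39.292 ≈ 39.3 km.
Check against Station 3 (with the unrounded solution): distance 66.05 ≈ 66.05 km. ✓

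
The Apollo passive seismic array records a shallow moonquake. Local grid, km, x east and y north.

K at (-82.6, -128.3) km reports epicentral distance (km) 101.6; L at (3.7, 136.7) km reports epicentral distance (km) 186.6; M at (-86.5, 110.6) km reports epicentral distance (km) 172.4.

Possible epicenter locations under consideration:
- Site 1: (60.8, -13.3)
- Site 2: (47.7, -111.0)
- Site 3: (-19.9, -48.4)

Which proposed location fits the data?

For each candidate, compare |candidate − station| to the reported distance:
Site 1: residuals K 82.2, L 26.1, M 20.1 → max 82.2 km
Site 2: residuals K 29.8, L 65.0, M 86.7 → max 86.7 km
Site 3: residuals K 0.0, L 0.0, M 0.0 → max 0.0 km
Only Site 3 has all residuals ≈ 0.

Site 3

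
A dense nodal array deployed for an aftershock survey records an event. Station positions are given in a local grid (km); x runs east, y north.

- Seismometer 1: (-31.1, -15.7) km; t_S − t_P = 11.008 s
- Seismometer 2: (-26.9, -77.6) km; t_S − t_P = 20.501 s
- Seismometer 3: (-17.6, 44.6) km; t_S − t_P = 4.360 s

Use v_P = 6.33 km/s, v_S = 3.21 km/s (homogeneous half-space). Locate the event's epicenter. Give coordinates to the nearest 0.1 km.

Distance from S−P lag: d = Δt · v_P v_S / (v_P − v_S) = Δt · (6.33·3.21)/(6.33−3.21) ≈ 6.5126·Δt.
So d_Seismometer 1 = 71.69, d_Seismometer 2 = 133.51, d_Seismometer 3 = 28.39 km.
Circle about each station: (x + 31.1)² + (y + 15.7)² = 71.69²; (x + 26.9)² + (y + 77.6)² = 133.51²; (x + 17.6)² + (y − 44.6)² = 28.39².
Subtracting the Seismometer 1 equation from the Seismometer 2 and Seismometer 3 equations removes the quadratic terms:
8.4 x − 123.8 y = -7153.79
27.0 x + 120.6 y = 5418.68
Solving the 2×2 system: x ≈ -44.1, y ≈ 54.8 km.

-44.1 km east, 54.8 km north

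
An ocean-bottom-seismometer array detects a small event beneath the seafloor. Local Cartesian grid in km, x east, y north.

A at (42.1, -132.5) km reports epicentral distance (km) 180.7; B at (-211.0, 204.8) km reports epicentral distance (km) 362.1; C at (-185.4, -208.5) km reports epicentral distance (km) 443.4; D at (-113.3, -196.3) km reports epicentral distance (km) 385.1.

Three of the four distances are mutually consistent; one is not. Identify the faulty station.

A

Solve using three stations at a time. Using B, C, D (subtract circle equations pairwise → linear system) gives (x, y) ≈ (134.8, 98.0).
Distances from that point to each station vs reported:
  A: calculated 248.4 vs reported 180.7 → residual 67.7 km
  B: calculated 361.9 vs reported 362.1 → residual 0.2 km
  C: calculated 443.2 vs reported 443.4 → residual 0.2 km
  D: calculated 384.9 vs reported 385.1 → residual 0.2 km
B, C, D are mutually consistent (residuals ≈ 0); A is off by 67.7 km.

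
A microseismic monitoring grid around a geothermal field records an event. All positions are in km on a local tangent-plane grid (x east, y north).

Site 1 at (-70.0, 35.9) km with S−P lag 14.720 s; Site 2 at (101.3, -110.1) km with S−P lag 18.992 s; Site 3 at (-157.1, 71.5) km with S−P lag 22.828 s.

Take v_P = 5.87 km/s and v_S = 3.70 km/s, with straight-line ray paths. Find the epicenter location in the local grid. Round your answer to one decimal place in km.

Distance from S−P lag: d = Δt · v_P v_S / (v_P − v_S) = Δt · (5.87·3.70)/(5.87−3.70) ≈ 10.0088·Δt.
So d_Site 1 = 147.33, d_Site 2 = 190.09, d_Site 3 = 228.48 km.
Circle about each station: (x + 70.0)² + (y − 35.9)² = 147.33²; (x − 101.3)² + (y + 110.1)² = 190.09²; (x + 157.1)² + (y − 71.5)² = 228.48².
Subtracting pairs of circle equations eliminates x²+y² and gives linear equations (the radical axes):
342.6 x − 292.0 y = 1766.81
-174.2 x + 71.2 y = -6893.13
Solving the 2×2 system: x ≈ 71.3, y ≈ 77.6 km.
Check against Site 1 (with the unrounded x, y): √((x + 70.0)²+(y − 35.9)²) = 147.30 ≈ 147.33 km. ✓

x ≈ 71.3 km, y ≈ 77.6 km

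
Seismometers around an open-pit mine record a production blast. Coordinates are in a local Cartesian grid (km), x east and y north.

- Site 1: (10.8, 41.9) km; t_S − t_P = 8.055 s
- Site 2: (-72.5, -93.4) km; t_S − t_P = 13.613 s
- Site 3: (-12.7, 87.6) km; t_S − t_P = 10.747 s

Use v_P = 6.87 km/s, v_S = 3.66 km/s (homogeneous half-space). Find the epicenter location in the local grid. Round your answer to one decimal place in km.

Distance from S−P lag: d = Δt · v_P v_S / (v_P − v_S) = Δt · (6.87·3.66)/(6.87−3.66) ≈ 7.8331·Δt.
So d_Site 1 = 63.10, d_Site 2 = 106.63, d_Site 3 = 84.18 km.
Circle about each station: (x − 10.8)² + (y − 41.9)² = 63.10²; (x + 72.5)² + (y + 93.4)² = 106.63²; (x + 12.7)² + (y − 87.6)² = 84.18².
Subtracting the Site 1 equation from the Site 2 and Site 3 equations removes the quadratic terms:
-166.6 x − 270.6 y = 4719.21
-47.0 x + 91.4 y = 2858.14
Solving the 2×2 system: x ≈ -43.1, y ≈ 9.1 km.

(-43.1, 9.1)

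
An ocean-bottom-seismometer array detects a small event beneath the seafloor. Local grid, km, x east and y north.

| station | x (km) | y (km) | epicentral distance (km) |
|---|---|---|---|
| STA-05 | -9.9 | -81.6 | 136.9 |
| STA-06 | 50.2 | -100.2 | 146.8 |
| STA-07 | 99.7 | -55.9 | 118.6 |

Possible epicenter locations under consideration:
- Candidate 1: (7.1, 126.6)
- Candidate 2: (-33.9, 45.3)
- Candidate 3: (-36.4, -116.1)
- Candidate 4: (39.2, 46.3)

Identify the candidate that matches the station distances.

Candidate 4

For each candidate, compare |candidate − station| to the reported distance:
Candidate 1: residuals STA-05 72.0, STA-06 84.1, STA-07 86.0 → max 86.0 km
Candidate 2: residuals STA-05 7.8, STA-06 21.3, STA-07 49.0 → max 49.0 km
Candidate 3: residuals STA-05 93.4, STA-06 58.8, STA-07 30.2 → max 93.4 km
Candidate 4: residuals STA-05 0.1, STA-06 0.1, STA-07 0.2 → max 0.2 km
Only Candidate 4 has all residuals ≈ 0.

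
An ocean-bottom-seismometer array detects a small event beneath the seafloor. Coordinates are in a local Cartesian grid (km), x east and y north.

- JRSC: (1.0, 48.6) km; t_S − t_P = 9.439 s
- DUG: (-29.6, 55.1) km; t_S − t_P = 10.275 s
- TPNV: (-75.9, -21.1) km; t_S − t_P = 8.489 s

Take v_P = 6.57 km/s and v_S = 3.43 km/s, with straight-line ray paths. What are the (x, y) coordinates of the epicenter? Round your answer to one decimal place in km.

(-15.1, -17.2)

Distance from S−P lag: d = Δt · v_P v_S / (v_P − v_S) = Δt · (6.57·3.43)/(6.57−3.43) ≈ 7.1768·Δt.
So d_JRSC = 67.74, d_DUG = 73.74, d_TPNV = 60.92 km.
Circle about each station: (x − 1.0)² + (y − 48.6)² = 67.74²; (x + 29.6)² + (y − 55.1)² = 73.74²; (x + 75.9)² + (y + 21.1)² = 60.92².
Subtracting the JRSC equation from the DUG and TPNV equations removes the quadratic terms:
-61.2 x + 13.0 y = 700.33
-153.8 x − 139.4 y = 4720.52
Solving the 2×2 system: x ≈ -15.1, y ≈ -17.2 km.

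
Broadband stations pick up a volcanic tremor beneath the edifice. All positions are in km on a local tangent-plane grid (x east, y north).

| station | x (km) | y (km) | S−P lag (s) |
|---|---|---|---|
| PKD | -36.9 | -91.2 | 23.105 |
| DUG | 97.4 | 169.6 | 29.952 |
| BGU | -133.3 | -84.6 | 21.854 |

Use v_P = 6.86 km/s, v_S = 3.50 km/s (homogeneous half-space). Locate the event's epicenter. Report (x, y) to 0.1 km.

Distance from S−P lag: d = Δt · v_P v_S / (v_P − v_S) = Δt · (6.86·3.50)/(6.86−3.50) ≈ 7.1458·Δt.
So d_PKD = 165.10, d_DUG = 214.03, d_BGU = 156.17 km.
Circle about each station: (x + 36.9)² + (y + 91.2)² = 165.10²; (x − 97.4)² + (y − 169.6)² = 214.03²; (x + 133.3)² + (y + 84.6)² = 156.17².
Subtracting pairs of circle equations eliminates x²+y² and gives linear equations (the radical axes):
268.6 x + 521.6 y = 10021.04
-192.8 x + 13.2 y = 18115.94
Solving the 2×2 system: x ≈ -89.5, y ≈ 65.3 km.

-89.5 km east, 65.3 km north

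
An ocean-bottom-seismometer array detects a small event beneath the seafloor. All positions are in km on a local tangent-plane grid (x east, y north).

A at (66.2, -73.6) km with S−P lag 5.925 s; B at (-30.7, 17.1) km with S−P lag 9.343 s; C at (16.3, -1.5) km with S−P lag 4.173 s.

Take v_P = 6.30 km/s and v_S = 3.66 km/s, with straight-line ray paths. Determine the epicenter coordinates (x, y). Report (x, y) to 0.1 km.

33.0 km east, -33.9 km north

Distance from S−P lag: d = Δt · v_P v_S / (v_P − v_S) = Δt · (6.30·3.66)/(6.30−3.66) ≈ 8.7341·Δt.
So d_A = 51.75, d_B = 81.60, d_C = 36.45 km.
Circle about each station: (x − 66.2)² + (y + 73.6)² = 51.75²; (x + 30.7)² + (y − 17.1)² = 81.60²; (x − 16.3)² + (y + 1.5)² = 36.45².
Subtracting pairs of circle equations eliminates x²+y² and gives linear equations (the radical axes):
-193.8 x + 181.4 y = -12545.00
-99.8 x + 144.2 y = -8182.00
Solving the 2×2 system: x ≈ 33.0, y ≈ -33.9 km.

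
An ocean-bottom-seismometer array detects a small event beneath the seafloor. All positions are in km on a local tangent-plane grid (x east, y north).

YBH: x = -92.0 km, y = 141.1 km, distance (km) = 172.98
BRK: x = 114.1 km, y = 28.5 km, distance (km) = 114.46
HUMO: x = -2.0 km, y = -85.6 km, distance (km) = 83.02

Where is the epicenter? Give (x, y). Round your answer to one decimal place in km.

x ≈ 4.0 km, y ≈ -2.8 km

Circle about each station: (x + 92.0)² + (y − 141.1)² = 172.98²; (x − 114.1)² + (y − 28.5)² = 114.46²; (x + 2.0)² + (y + 85.6)² = 83.02².
Subtracting pairs of circle equations eliminates x²+y² and gives linear equations (the radical axes):
412.2 x − 225.2 y = 2278.84
180.0 x − 453.4 y = 1987.91
Solving the 2×2 system: x ≈ 4.0, y ≈ -2.8 km.
Check against YBH (with the unrounded x, y): √((x + 92.0)²+(y − 141.1)²) = 172.98 ≈ 172.98 km. ✓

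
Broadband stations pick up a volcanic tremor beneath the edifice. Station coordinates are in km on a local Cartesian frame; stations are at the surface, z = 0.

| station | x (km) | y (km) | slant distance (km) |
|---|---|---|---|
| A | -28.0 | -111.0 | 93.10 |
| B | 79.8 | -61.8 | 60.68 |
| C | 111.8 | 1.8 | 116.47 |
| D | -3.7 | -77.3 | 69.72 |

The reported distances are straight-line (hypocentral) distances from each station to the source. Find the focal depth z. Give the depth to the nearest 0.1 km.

Each station gives a sphere (x−x_i)² + (y−y_i)² + z² = d_i² (stations at z=0).
Subtracting the A sphere from B and C: z² cancels, leaving linear equations in x and y:
215.6 x + 98.4 y = 2067.83
279.6 x + 225.6 y = -5500.17
Solving: x ≈ 47.699, y ≈ -83.496 km (keep extra digits for the depth step; rounded: 47.7, -83.5).
Then from the A sphere: z² = 93.10² − (x + 28.0)² − (y + 111.0)² with x = 47.699, y = -83.496, so z ≈ 46.699 ≈ 46.7 km.

z ≈ 46.7 km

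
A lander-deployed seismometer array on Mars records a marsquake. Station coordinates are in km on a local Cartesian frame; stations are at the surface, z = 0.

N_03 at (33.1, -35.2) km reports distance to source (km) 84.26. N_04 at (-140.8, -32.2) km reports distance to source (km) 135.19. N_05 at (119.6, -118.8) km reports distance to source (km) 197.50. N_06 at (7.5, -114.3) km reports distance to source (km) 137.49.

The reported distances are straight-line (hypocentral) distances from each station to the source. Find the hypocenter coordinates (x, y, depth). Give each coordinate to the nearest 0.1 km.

(-20.9, 13.2, 42.9)

Each station gives a sphere (x−x_i)² + (y−y_i)² + z² = d_i² (stations at z=0).
Subtracting the N_03 sphere from N_04 and N_05: z² cancels, leaving linear equations in x and y:
-347.8 x + 6.0 y = 7350.24
173.0 x − 167.2 y = -5823.55
Solving: x ≈ -20.906, y ≈ 13.199 km (keep extra digits for the depth step; rounded: -20.9, 13.2).
Then from the N_03 sphere: z² = 84.26² − (x − 33.1)² − (y + 35.2)² with x = -20.906, y = 13.199, so z ≈ 42.903 ≈ 42.9 km.
Check against N_06 (with the unrounded solution): distance 137.49 ≈ 137.49 km. ✓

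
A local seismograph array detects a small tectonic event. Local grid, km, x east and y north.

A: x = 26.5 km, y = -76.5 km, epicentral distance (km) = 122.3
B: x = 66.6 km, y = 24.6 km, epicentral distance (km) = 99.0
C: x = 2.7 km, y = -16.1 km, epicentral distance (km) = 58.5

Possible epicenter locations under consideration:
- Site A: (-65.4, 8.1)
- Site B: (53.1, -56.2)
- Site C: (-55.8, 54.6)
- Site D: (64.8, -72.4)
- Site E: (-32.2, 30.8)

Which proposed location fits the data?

For each candidate, compare |candidate − station| to the reported distance:
Site A: residuals A 2.6, B 34.0, C 13.8 → max 34.0 km
Site B: residuals A 88.8, B 17.1, C 5.9 → max 88.8 km
Site C: residuals A 32.5, B 27.0, C 33.3 → max 33.3 km
Site D: residuals A 83.8, B 2.0, C 25.3 → max 83.8 km
Site E: residuals A 0.0, B 0.0, C 0.0 → max 0.0 km
Only Site E has all residuals ≈ 0.

Site E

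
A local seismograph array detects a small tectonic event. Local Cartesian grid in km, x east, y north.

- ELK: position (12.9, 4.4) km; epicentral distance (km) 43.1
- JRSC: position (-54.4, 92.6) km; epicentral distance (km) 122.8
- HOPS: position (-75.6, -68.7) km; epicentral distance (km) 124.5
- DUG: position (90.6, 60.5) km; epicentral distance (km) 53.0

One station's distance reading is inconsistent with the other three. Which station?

Solve using three stations at a time. Using ELK, JRSC, DUG (subtract circle equations pairwise → linear system) gives (x, y) ≈ (49.5, 27.1).
Distances from that point to each station vs reported:
  ELK: calculated 43.1 vs reported 43.1 → residual 0.0 km
  JRSC: calculated 122.8 vs reported 122.8 → residual 0.0 km
  HOPS: calculated 157.6 vs reported 124.5 → residual 33.1 km
  DUG: calculated 53.0 vs reported 53.0 → residual 0.0 km
ELK, JRSC, DUG are mutually consistent (residuals ≈ 0); HOPS is off by 33.1 km.

HOPS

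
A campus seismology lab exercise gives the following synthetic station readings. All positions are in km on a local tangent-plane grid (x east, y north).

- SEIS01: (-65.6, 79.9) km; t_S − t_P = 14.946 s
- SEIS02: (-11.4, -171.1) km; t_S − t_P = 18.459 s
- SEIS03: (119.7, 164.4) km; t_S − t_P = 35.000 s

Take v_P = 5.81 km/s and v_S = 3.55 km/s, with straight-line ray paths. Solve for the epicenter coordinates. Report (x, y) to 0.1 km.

(-122.2, -44.2)

Distance from S−P lag: d = Δt · v_P v_S / (v_P − v_S) = Δt · (5.81·3.55)/(5.81−3.55) ≈ 9.1263·Δt.
So d_SEIS01 = 136.40, d_SEIS02 = 168.46, d_SEIS03 = 319.42 km.
Circle about each station: (x + 65.6)² + (y − 79.9)² = 136.40²; (x + 11.4)² + (y + 171.1)² = 168.46²; (x − 119.7)² + (y − 164.4)² = 319.42².
Subtracting the SEIS01 equation from the SEIS02 and SEIS03 equations removes the quadratic terms:
108.4 x − 502.0 y = 8943.99
370.6 x + 169.0 y = -52756.10
Solving the 2×2 system: x ≈ -122.2, y ≈ -44.2 km.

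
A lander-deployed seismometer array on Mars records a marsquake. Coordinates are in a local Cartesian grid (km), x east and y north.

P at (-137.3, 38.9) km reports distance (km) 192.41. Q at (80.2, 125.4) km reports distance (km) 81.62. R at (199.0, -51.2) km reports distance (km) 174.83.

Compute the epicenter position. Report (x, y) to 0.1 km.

Circle about each station: (x + 137.3)² + (y − 38.9)² = 192.41²; (x − 80.2)² + (y − 125.4)² = 81.62²; (x − 199.0)² + (y + 51.2)² = 174.83².
Subtracting the P equation from the Q and R equations removes the quadratic terms:
435.0 x + 173.0 y = 32152.48
672.6 x − 180.2 y = 28314.02
Solving the 2×2 system: x ≈ 54.9, y ≈ 47.8 km.

x ≈ 54.9 km, y ≈ 47.8 km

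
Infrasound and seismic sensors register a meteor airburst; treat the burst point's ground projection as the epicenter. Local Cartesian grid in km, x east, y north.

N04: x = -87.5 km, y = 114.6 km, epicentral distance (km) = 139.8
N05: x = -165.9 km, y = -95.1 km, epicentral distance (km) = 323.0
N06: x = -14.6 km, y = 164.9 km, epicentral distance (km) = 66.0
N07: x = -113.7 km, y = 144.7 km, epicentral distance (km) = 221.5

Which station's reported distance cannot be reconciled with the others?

Solve using three stations at a time. Using N04, N05, N06 (subtract circle equations pairwise → linear system) gives (x, y) ≈ (48.5, 146.4).
Distances from that point to each station vs reported:
  N04: calculated 139.7 vs reported 139.8 → residual 0.1 km
  N05: calculated 323.0 vs reported 323.0 → residual 0.0 km
  N06: calculated 65.8 vs reported 66.0 → residual 0.2 km
  N07: calculated 162.2 vs reported 221.5 → residual 59.3 km
N04, N05, N06 are mutually consistent (residuals ≈ 0); N07 is off by 59.3 km.

N07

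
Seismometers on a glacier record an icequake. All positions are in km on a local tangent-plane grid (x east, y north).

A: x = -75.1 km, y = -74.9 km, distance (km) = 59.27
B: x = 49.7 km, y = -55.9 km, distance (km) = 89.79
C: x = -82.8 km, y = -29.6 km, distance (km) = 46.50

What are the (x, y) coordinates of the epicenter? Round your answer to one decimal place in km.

x ≈ -36.3 km, y ≈ -30.1 km

Circle about each station: (x + 75.1)² + (y + 74.9)² = 59.27²; (x − 49.7)² + (y + 55.9)² = 89.79²; (x + 82.8)² + (y + 29.6)² = 46.50².
Subtracting the A equation from the B and C equations removes the quadratic terms:
249.6 x + 38.0 y = -10204.43
-15.4 x + 90.6 y = -2167.34
Solving the 2×2 system: x ≈ -36.3, y ≈ -30.1 km.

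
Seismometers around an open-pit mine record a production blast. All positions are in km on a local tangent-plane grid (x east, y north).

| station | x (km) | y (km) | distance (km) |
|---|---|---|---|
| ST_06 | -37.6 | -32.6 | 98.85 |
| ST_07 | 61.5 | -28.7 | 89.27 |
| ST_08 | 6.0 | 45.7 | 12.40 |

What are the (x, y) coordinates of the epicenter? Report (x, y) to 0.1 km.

Circle about each station: (x + 37.6)² + (y + 32.6)² = 98.85²; (x − 61.5)² + (y + 28.7)² = 89.27²; (x − 6.0)² + (y − 45.7)² = 12.40².
Subtracting the ST_06 equation from the ST_07 and ST_08 equations removes the quadratic terms:
198.2 x + 7.8 y = 3931.61
87.2 x + 156.6 y = 9265.53
Solving the 2×2 system: x ≈ 17.9, y ≈ 49.2 km.
Check against ST_06 (with the unrounded x, y): √((x + 37.6)²+(y + 32.6)²) = 98.85 ≈ 98.85 km. ✓

17.9 km east, 49.2 km north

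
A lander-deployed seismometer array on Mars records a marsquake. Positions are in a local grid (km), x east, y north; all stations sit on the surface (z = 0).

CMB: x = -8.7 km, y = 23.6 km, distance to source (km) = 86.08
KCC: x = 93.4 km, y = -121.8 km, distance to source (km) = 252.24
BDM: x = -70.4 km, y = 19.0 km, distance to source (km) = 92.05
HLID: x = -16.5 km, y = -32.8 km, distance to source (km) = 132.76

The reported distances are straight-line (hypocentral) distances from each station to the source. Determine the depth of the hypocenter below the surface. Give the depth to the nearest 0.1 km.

48.6 km

Each station gives a sphere (x−x_i)² + (y−y_i)² + z² = d_i² (stations at z=0).
Subtracting the CMB sphere from KCC and BDM: z² cancels, leaving linear equations in x and y:
204.2 x − 290.8 y = -33289.10
-123.4 x − 9.2 y = 3621.07
Solving: x ≈ -35.994, y ≈ 89.199 km (keep extra digits for the depth step; rounded: -36.0, 89.2).
Then from the CMB sphere: z² = 86.08² − (x + 8.7)² − (y − 23.6)² with x = -35.994, y = 89.199, so z ≈ 48.596 ≈ 48.6 km.
Check against HLID (with the unrounded solution): distance 132.76 ≈ 132.76 km. ✓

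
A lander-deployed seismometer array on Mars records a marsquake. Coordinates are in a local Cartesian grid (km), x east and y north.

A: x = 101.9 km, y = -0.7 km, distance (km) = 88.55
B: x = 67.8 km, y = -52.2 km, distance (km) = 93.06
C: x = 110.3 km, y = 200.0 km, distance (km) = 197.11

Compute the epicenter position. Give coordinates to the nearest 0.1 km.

Circle about each station: (x − 101.9)² + (y + 0.7)² = 88.55²; (x − 67.8)² + (y + 52.2)² = 93.06²; (x − 110.3)² + (y − 200.0)² = 197.11².
Subtracting the A equation from the B and C equations removes the quadratic terms:
-68.2 x − 103.0 y = -3881.48
16.8 x + 401.4 y = 10770.74
Solving the 2×2 system: x ≈ 17.5, y ≈ 26.1 km.
Check against A (with the unrounded x, y): √((x − 101.9)²+(y + 0.7)²) = 88.56 ≈ 88.55 km. ✓

(17.5, 26.1)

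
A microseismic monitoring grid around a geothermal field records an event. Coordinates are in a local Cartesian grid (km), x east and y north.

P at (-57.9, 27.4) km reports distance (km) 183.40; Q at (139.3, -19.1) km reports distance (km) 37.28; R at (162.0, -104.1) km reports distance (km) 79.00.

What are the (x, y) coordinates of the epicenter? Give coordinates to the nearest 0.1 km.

Circle about each station: (x + 57.9)² + (y − 27.4)² = 183.40²; (x − 139.3)² + (y + 19.1)² = 37.28²; (x − 162.0)² + (y + 104.1)² = 79.00².
Subtracting pairs of circle equations eliminates x²+y² and gives linear equations (the radical axes):
394.4 x − 93.0 y = 47911.89
439.8 x − 263.0 y = 60372.20
Solving the 2×2 system: x ≈ 111.2, y ≈ -43.6 km.
Check against P (with the unrounded x, y): √((x + 57.9)²+(y − 27.4)²) = 183.40 ≈ 183.40 km. ✓

(111.2, -43.6)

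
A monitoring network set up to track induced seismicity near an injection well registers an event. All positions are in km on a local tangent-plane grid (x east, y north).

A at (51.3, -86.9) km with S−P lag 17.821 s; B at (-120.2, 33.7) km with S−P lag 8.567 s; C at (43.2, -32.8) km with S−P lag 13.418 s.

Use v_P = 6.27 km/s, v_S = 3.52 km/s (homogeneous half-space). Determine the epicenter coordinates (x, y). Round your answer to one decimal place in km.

-57.1 km east, 6.4 km north

Distance from S−P lag: d = Δt · v_P v_S / (v_P − v_S) = Δt · (6.27·3.52)/(6.27−3.52) ≈ 8.0256·Δt.
So d_A = 143.02, d_B = 68.76, d_C = 107.69 km.
Circle about each station: (x − 51.3)² + (y + 86.9)² = 143.02²; (x + 120.2)² + (y − 33.7)² = 68.76²; (x − 43.2)² + (y + 32.8)² = 107.69².
Subtracting the A equation from the B and C equations removes the quadratic terms:
-343.0 x + 241.2 y = 21127.21
-16.2 x + 108.2 y = 1616.36
Solving the 2×2 system: x ≈ -57.1, y ≈ 6.4 km.
Check against A (with the unrounded x, y): √((x − 51.3)²+(y + 86.9)²) = 143.02 ≈ 143.02 km. ✓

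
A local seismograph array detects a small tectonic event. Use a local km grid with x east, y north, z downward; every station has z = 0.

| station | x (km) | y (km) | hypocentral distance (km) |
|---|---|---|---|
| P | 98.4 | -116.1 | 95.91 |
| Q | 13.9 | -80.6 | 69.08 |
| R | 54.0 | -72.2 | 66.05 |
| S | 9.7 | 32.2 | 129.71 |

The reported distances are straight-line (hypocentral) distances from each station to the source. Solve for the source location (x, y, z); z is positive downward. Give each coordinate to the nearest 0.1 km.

x ≈ 39.1 km, y ≈ -76.6 km, depth ≈ 64.2 km

Each station gives a sphere (x−x_i)² + (y−y_i)² + z² = d_i² (stations at z=0).
Subtracting the P sphere from Q and R: z² cancels, leaving linear equations in x and y:
-169.0 x + 71.0 y = -12045.52
-88.8 x + 87.8 y = -10196.80
Solving: x ≈ 39.096, y ≈ -76.595 km (keep extra digits for the depth step; rounded: 39.1, -76.6).
Then from the P sphere: z² = 95.91² − (x − 98.4)² − (y + 116.1)² with x = 39.096, y = -76.595, so z ≈ 64.196 ≈ 64.2 km.
Check against S (with the unrounded solution): distance 129.70 ≈ 129.71 km. ✓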